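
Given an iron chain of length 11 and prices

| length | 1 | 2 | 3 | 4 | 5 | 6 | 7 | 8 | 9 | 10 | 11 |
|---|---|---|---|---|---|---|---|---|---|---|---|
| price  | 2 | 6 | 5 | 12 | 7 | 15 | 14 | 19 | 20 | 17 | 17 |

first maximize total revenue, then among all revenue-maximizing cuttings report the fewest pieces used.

4

Consider every possible first cut. r[k] is the best of p[i]+r[k−i] over all sellable i≤k.
r[1] = 2
r[2] = 6
r[3] = 8  (first piece 1, then r[2]=6)
r[4] = 12  (first piece 2, then r[2]=6)
r[5] = 14  (first piece 1, then r[4]=12)
r[6] = 18  (first piece 2, then r[4]=12)
r[7] = 20  (first piece 1, then r[6]=18)
r[8] = 24  (first piece 2, then r[6]=18)
r[9] = 26  (first piece 1, then r[8]=24)
r[10] = 30  (first piece 2, then r[8]=24)
r[11] = 32  (first piece 1, then r[10]=30)
Maximum revenue is $32.
Now minimize piece count subject to staying optimal: for each k, pieces[k] = 1 + min over i with p[i]+r[k−i]=r[k] of pieces[k−i].
pieces[8] = 2
pieces[9] = 3
pieces[10] = 3
pieces[11] = 4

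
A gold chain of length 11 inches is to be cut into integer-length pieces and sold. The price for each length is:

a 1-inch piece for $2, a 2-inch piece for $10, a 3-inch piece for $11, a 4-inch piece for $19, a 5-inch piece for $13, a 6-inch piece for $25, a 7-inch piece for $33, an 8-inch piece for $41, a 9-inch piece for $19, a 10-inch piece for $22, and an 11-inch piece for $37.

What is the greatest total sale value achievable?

53

Build r[k] bottom-up: r[k] = max over allowed piece i of (p[i] + r[k−i]).
r[1] = 2
r[2] = 10
r[3] = 12  (first piece 1, then r[2]=10)
r[4] = 20  (first piece 2, then r[2]=10)
r[5] = 22  (first piece 1, then r[4]=20)
r[6] = 30  (first piece 2, then r[4]=20)
r[7] = 33
r[8] = 41
r[9] = 43  (first piece 1, then r[8]=41)
r[10] = 51  (first piece 2, then r[8]=41)
r[11] = 53  (first piece 1, then r[10]=51)
One optimal cutting: 8 + 2 + 1 → $41 + $10 + $2 = $53.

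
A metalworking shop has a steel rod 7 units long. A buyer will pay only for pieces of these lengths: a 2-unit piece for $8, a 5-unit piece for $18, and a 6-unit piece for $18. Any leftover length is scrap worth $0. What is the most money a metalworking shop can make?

Build f[k] bottom-up: f[k] = max over allowed piece i of (p[i] + f[k−i]).
f[1] = 0
f[2] = 8
f[3] = 8
f[4] = 16  (first piece 2, then f[2]=8)
f[5] = 18
f[6] = 24  (first piece 2, then f[4]=16)
f[7] = 26  (first piece 2, then f[5]=18)
One optimal cutting: 5 + 2 → $26.

26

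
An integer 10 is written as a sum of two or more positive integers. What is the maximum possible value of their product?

36

Fill f[k] for k=2..10: at each k try every first piece i and multiply by the better of (k−i) uncut or f[k−i].
Small cases: f[2]=1.
f[3] = max(1×2, 2×1) = 2
f[4] = max(1×3, 2×2, 3×1) = 4
f[5] = max(1×4, 2×3, 3×2, 4×1) = 6
f[6] = max(1×6, 2×4, 3×3, 4×2, 5×1) = 9
f[7] = max(1×9, 2×6, 3×4, 4×3, 5×2, 6×1) = 12
f[8] = max(1×12, 2×9, 3×6, …, 6×2, 7×1) = 18
f[9] = max(1×18, 2×12, 3×9, …, 7×2, 8×1) = 27
f[10] = max(1×27, 2×18, 3×12, …, 8×2, 9×1) = 36
One optimal split: 3 + 3 + 2 + 2; product 3×3×2×2 = 36.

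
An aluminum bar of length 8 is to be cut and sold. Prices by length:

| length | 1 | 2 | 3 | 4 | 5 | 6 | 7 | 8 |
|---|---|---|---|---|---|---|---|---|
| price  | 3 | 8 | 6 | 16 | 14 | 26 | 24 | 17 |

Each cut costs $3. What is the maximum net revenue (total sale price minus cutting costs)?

31

Build net[k] bottom-up: net[k] = max over allowed piece i of (p[i] + net[k−i]) − 3 per cut.
net[1] = 3
net[2] = 8
net[3] = 8  (first piece 1, then net[2]=8)
net[4] = 16
net[5] = 16  (first piece 1, then net[4]=16)
net[6] = 26
net[7] = 26  (first piece 1, then net[6]=26)
net[8] = 31  (first piece 2, then net[6]=26)
One optimal plan: pieces 6 + 2 (1 cut) → $34 − $3 = $31.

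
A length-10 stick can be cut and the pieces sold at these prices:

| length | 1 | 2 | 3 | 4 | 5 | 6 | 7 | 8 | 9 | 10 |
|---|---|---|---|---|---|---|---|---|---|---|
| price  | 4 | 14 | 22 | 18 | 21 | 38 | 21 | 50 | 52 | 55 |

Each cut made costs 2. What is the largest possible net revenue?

Consider every possible first cut. v[k] is the best of p[i]+v[k−i] over all sellable i≤k, charging 2 whenever i<k.
v[1] = 4
v[2] = max(4+4-2, 14+0) = 14
v[3] = max(4+14-2, 14+4-2, 22+0) = 22
v[4] = max(4+22-2, 14+14-2, 22+4-2, 18+0) = 26
v[5] = max(4+26-2, 14+22-2, 22+14-2, 18+4-2, 21+0) = 34
v[6] = max(4+34-2, 14+26-2, 22+22-2, 18+14-2, 21+4-2, 38+0) = 42
v[7] = max(4+42-2, 14+34-2, 22+26-2, …, 38+4-2, 21+0) = 46
v[8] = max(4+46-2, 14+42-2, 22+34-2, …, 21+4-2, 50+0) = 54
v[9] = max(4+54-2, 14+46-2, 22+42-2, …, 50+4-2, 52+0) = 62
v[10] = max(4+62-2, 14+54-2, 22+46-2, …, 52+4-2, 55+0) = 66
One optimal plan: pieces 3 + 3 + 2 + 2 (3 cuts) → 72 − 6 = 66.

66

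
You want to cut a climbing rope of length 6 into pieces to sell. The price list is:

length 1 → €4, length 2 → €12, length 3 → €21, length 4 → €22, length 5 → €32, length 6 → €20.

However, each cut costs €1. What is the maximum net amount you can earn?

Let v[k] be the best obtainable value from length k. For each k, try every first piece i and keep the best of price[i] + v[k−i] minus the 1 cut fee when i<k.
v[1] = 4
v[2] = max(4+4-1, 12+0) = 12
v[3] = max(4+12-1, 12+4-1, 21+0) = 21
v[4] = max(4+21-1, 12+12-1, 21+4-1, 22+0) = 24
v[5] = max(4+24-1, 12+21-1, 21+12-1, 22+4-1, 32+0) = 32
v[6] = max(4+32-1, 12+24-1, 21+21-1, 22+12-1, 32+4-1, 20+0) = 41
One optimal plan: pieces 3 + 3 (1 cut) → €42 − €1 = €41.

41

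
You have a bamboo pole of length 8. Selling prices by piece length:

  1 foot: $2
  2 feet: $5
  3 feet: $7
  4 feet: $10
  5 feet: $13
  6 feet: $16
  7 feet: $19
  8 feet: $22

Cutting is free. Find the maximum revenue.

Consider every possible first cut. R[k] is the best of p[i]+R[k−i] over all sellable i≤k.
R[1] = 2
R[2] = 5
R[3] = 7  (first piece 1, then R[2]=5)
R[4] = 10  (first piece 2, then R[2]=5)
R[5] = 13
R[6] = 16
R[7] = 19
R[8] = 22
Best is to sell the whole 8-foot piece uncut for $22.

22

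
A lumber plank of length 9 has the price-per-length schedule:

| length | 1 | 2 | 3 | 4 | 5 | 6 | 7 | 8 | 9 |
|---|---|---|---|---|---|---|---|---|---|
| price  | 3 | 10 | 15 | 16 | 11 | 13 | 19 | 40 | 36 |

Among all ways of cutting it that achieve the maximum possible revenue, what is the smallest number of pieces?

3

Build r[k] bottom-up: r[k] = max over allowed piece i of (p[i] + r[k−i]).
r[1] = 3
r[2] = 10
r[3] = 15
r[4] = 20  (first piece 2, then r[2]=10)
r[5] = 25  (first piece 2, then r[3]=15)
r[6] = 30  (first piece 2, then r[4]=20)
r[7] = 35  (first piece 2, then r[5]=25)
r[8] = 40  (first piece 2, then r[6]=30)
r[9] = 45  (first piece 2, then r[7]=35)
Maximum revenue is $45.
Now minimize piece count subject to staying optimal: for each k, pieces[k] = 1 + min over i with p[i]+r[k−i]=r[k] of pieces[k−i].
pieces[6] = 2
pieces[7] = 3
pieces[8] = 1
pieces[9] = 3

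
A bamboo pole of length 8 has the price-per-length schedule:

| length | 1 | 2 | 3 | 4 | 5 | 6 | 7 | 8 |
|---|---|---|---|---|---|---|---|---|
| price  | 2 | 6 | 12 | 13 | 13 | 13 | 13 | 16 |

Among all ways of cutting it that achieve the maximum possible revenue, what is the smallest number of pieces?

Build r[k] bottom-up: r[k] = max over allowed piece i of (p[i] + r[k−i]).
r[1] = 2
r[2] = max(2+2, 6+0) = 6
r[3] = max(2+6, 6+2, 12+0) = 12
r[4] = max(2+12, 6+6, 12+2, 13+0) = 14
r[5] = max(2+14, 6+12, 12+6, 13+2, 13+0) = 18
r[6] = max(2+18, 6+14, 12+12, 13+6, 13+2, 13+0) = 24
r[7] = max(2+24, 6+18, 12+14, …, 13+2, 13+0) = 26
r[8] = max(2+26, 6+24, 12+18, …, 13+2, 16+0) = 30
Maximum revenue is $30.
Now minimize piece count subject to staying optimal: for each k, pieces[k] = 1 + min over i with p[i]+r[k−i]=r[k] of pieces[k−i].
pieces[5] = 2
pieces[6] = 2
pieces[7] = 3
pieces[8] = 3

3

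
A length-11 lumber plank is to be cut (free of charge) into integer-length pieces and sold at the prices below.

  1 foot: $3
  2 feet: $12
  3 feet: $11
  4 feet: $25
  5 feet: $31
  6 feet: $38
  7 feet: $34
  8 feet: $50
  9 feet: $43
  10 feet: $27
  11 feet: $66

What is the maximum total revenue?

Consider every possible first cut. v[k] is the best of p[i]+v[k−i] over all sellable i≤k.
v[1] = 3
v[2] = max(3+3, 12+0) = 12
v[3] = max(3+12, 12+3, 11+0) = 15
v[4] = max(3+15, 12+12, 11+3, 25+0) = 25
v[5] = max(3+25, 12+15, 11+12, 25+3, 31+0) = 31
v[6] = max(3+31, 12+25, 11+15, 25+12, 31+3, 38+0) = 38
v[7] = max(3+38, 12+31, 11+25, …, 38+3, 34+0) = 43
v[8] = max(3+43, 12+38, 11+31, …, 34+3, 50+0) = 50
v[9] = max(3+50, 12+43, 11+38, …, 50+3, 43+0) = 56
v[10] = max(3+56, 12+50, 11+43, …, 43+3, 27+0) = 63
v[11] = max(3+63, 12+56, 11+50, …, 27+3, 66+0) = 69
One optimal cutting: 6 + 5 → $38 + $31 = $69.

69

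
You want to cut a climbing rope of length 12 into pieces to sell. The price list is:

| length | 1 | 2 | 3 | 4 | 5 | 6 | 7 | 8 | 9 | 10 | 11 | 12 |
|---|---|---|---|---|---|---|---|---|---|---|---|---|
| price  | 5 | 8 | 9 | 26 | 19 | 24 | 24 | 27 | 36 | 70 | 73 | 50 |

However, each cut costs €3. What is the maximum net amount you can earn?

Let v[k] be the best obtainable value from length k. For each k, try every first piece i and keep the best of price[i] + v[k−i] minus the 3 cut fee when i<k.
v[1] = 5
v[2] = 8
v[3] = 10  (first piece 1, then v[2]=8)
v[4] = 26
v[5] = 28  (first piece 1, then v[4]=26)
v[6] = 31  (first piece 2, then v[4]=26)
v[7] = 33  (first piece 1, then v[6]=31)
v[8] = 49  (first piece 4, then v[4]=26)
v[9] = 51  (first piece 1, then v[8]=49)
v[10] = 70
v[11] = 73
v[12] = 75  (first piece 1, then v[11]=73)
One optimal plan: pieces 11 + 1 (1 cut) → €78 − €3 = €75.

75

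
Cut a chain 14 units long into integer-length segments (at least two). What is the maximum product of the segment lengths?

162

Fill m[k] for k=2..14: at each k try every first piece i and multiply by the better of (k−i) uncut or m[k−i].
m[2] = 1·max(1,0) = 1·1 = 1
m[3] = 1·max(2,1) = 1·2 = 2
m[4] = 2·max(2,1) = 2·2 = 4
m[5] = 2·max(3,2) = 2·3 = 6
m[6] = 3·max(3,2) = 3·3 = 9
m[7] = 2·max(5,6) = 2·6 = 12
m[8] = 2·max(6,9) = 2·9 = 18
m[9] = 3·max(6,9) = 3·9 = 27
m[10] = 2·max(8,18) = 2·18 = 36
m[11] = 2·max(9,27) = 2·27 = 54
m[12] = 3·max(9,27) = 3·27 = 81
m[13] = 2·max(11,54) = 2·54 = 108
m[14] = 2·max(12,81) = 2·81 = 162
One optimal split: 3 + 3 + 3 + 3 + 2; product 3·3·3·3·2 = 162.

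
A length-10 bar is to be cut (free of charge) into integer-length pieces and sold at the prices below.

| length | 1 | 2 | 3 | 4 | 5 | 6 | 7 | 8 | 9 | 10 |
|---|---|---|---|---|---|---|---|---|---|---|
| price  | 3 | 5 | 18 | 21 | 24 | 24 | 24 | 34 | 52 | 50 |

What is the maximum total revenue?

Consider every possible first cut. v[k] is the best of p[i]+v[k−i] over all sellable i≤k.
v[1] = 3
v[2] = max(3+3, 5+0) = 6
v[3] = max(3+6, 5+3, 18+0) = 18
v[4] = max(3+18, 5+6, 18+3, 21+0) = 21
v[5] = max(3+21, 5+18, 18+6, 21+3, 24+0) = 24
v[6] = max(3+24, 5+21, 18+18, 21+6, 24+3, 24+0) = 36
v[7] = max(3+36, 5+24, 18+21, …, 24+3, 24+0) = 39
v[8] = max(3+39, 5+36, 18+24, …, 24+3, 34+0) = 42
v[9] = max(3+42, 5+39, 18+36, …, 34+3, 52+0) = 54
v[10] = max(3+54, 5+42, 18+39, …, 52+3, 50+0) = 57
One optimal cutting: 3 + 3 + 3 + 1 → €18 + €18 + €18 + €3 = €57.

57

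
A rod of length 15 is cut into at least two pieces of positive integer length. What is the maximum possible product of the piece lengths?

243

Define P[k] = max over 1≤i<k of i · max(k−i, P[k−i]); the inner max lets the remainder stay uncut if that's better.
Small cases: P[2]=1, P[3]=2, P[4]=4, P[5]=6, P[6]=9, P[7]=12, P[8]=18.
P[9] = max(1*18, 2*12, 3*9, …, 7*2, 8*1) = 27
P[10] = max(1*27, 2*18, 3*12, …, 8*2, 9*1) = 36
P[11] = max(1*36, 2*27, 3*18, …, 9*2, 10*1) = 54
P[12] = max(1*54, 2*36, 3*27, …, 10*2, 11*1) = 81
P[13] = max(1*81, 2*54, 3*36, …, 11*2, 12*1) = 108
P[14] = max(1*108, 2*81, 3*54, …, 12*2, 13*1) = 162
P[15] = max(1*162, 2*108, 3*81, …, 13*2, 14*1) = 243
One optimal split: 3 + 3 + 3 + 3 + 3; product 3*3*3*3*3 = 243.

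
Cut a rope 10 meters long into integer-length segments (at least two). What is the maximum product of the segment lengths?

36

Fill g[k] for k=2..10: at each k try every first piece i and multiply by the better of (k−i) uncut or g[k−i].
g[2] = 1·max(1,0) = 1·1 = 1
g[3] = max(1·2, 2·1) = 2
g[4] = max(1·3, 2·2, 3·1) = 4
g[5] = max(1·4, 2·3, 3·2, 4·1) = 6
g[6] = max(1·6, 2·4, 3·3, 4·2, 5·1) = 9
g[7] = max(1·9, 2·6, 3·4, 4·3, 5·2, 6·1) = 12
g[8] = max(1·12, 2·9, 3·6, …, 6·2, 7·1) = 18
g[9] = max(1·18, 2·12, 3·9, …, 7·2, 8·1) = 27
g[10] = max(1·27, 2·18, 3·12, …, 8·2, 9·1) = 36
One optimal split: 3 + 3 + 2 + 2; product 3·3·2·2 = 36.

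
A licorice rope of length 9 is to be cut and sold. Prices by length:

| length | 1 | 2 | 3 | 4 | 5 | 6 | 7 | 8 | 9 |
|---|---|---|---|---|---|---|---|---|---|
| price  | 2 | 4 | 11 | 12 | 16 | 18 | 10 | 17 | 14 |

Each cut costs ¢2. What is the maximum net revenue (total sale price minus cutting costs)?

29

Build net[k] bottom-up: net[k] = max over allowed piece i of (p[i] + net[k−i]) − 2 per cut.
net[1] = 2
net[2] = 4
net[3] = 11
net[4] = 12
net[5] = 16
net[6] = 20  (first piece 3, then net[3]=11)
net[7] = 21  (first piece 3, then net[4]=12)
net[8] = 25  (first piece 3, then net[5]=16)
net[9] = 29  (first piece 3, then net[6]=20)
One optimal plan: pieces 3 + 3 + 3 (2 cuts) → ¢33 − ¢4 = ¢29.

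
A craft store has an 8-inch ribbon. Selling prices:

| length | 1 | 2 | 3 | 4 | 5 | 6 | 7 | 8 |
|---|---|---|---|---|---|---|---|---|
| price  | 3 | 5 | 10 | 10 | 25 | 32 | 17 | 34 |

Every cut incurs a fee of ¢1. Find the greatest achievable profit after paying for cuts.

36

Build r[k] bottom-up: r[k] = max over allowed piece i of (p[i] + r[k−i]) − 1 per cut.
r[1] = 3
r[2] = 5  (first piece 1, then r[1]=3)
r[3] = 10
r[4] = 12  (first piece 1, then r[3]=10)
r[5] = 25
r[6] = 32
r[7] = 34  (first piece 1, then r[6]=32)
r[8] = 36  (first piece 1, then r[7]=34)
One optimal plan: pieces 6 + 1 + 1 (2 cuts) → ¢38 − ¢2 = ¢36.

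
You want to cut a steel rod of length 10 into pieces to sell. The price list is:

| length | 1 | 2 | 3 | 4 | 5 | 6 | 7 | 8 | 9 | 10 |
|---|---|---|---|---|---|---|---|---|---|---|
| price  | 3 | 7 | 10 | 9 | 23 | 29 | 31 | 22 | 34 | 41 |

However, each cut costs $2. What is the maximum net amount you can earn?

Consider every possible first cut. v[k] is the best of p[i]+v[k−i] over all sellable i≤k, charging 2 whenever i<k.
v[1] = 3
v[2] = 7
v[3] = 10
v[4] = 12  (first piece 2, then v[2]=7)
v[5] = 23
v[6] = 29
v[7] = 31
v[8] = 34  (first piece 2, then v[6]=29)
v[9] = 37  (first piece 3, then v[6]=29)
v[10] = 44  (first piece 5, then v[5]=23)
One optimal plan: pieces 5 + 5 (1 cut) → $46 − $2 = $44.

44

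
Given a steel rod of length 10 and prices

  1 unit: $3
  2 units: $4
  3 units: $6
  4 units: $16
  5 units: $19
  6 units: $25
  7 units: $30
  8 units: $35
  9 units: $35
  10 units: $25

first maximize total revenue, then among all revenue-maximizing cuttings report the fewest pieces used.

Consider every possible first cut. r[k] is the best of p[i]+r[k−i] over all sellable i≤k.
r[1] = 3
r[2] = max(3+3, 4+0) = 6
r[3] = max(3+6, 4+3, 6+0) = 9
r[4] = max(3+9, 4+6, 6+3, 16+0) = 16
r[5] = max(3+16, 4+9, 6+6, 16+3, 19+0) = 19
r[6] = max(3+19, 4+16, 6+9, 16+6, 19+3, 25+0) = 25
r[7] = max(3+25, 4+19, 6+16, …, 25+3, 30+0) = 30
r[8] = max(3+30, 4+25, 6+19, …, 30+3, 35+0) = 35
r[9] = max(3+35, 4+30, 6+25, …, 35+3, 35+0) = 38
r[10] = max(3+38, 4+35, 6+30, …, 35+3, 25+0) = 41
Maximum revenue is $41.
Now minimize piece count subject to staying optimal: for each k, pieces[k] = 1 + min over i with p[i]+r[k−i]=r[k] of pieces[k−i].
pieces[7] = 1
pieces[8] = 1
pieces[9] = 2
pieces[10] = 2

2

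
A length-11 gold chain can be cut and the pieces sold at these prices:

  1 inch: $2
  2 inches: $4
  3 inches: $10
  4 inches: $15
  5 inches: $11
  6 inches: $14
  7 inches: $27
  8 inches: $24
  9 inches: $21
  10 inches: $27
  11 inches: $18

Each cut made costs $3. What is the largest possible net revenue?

Let net[k] be the best obtainable value from length k. For each k, try every first piece i and keep the best of price[i] + net[k−i] minus the 3 cut fee when i<k.
net[1] = 2
net[2] = max(2+2-3, 4+0) = 4
net[3] = max(2+4-3, 4+2-3, 10+0) = 10
net[4] = max(2+10-3, 4+4-3, 10+2-3, 15+0) = 15
net[5] = max(2+15-3, 4+10-3, 10+4-3, 15+2-3, 11+0) = 14
net[6] = max(2+14-3, 4+15-3, 10+10-3, 15+4-3, 11+2-3, 14+0) = 17
net[7] = max(2+17-3, 4+14-3, 10+15-3, …, 14+2-3, 27+0) = 27
net[8] = max(2+27-3, 4+17-3, 10+14-3, …, 27+2-3, 24+0) = 27
net[9] = max(2+27-3, 4+27-3, 10+17-3, …, 24+2-3, 21+0) = 28
net[10] = max(2+28-3, 4+27-3, 10+27-3, …, 21+2-3, 27+0) = 34
net[11] = max(2+34-3, 4+28-3, 10+27-3, …, 27+2-3, 18+0) = 39
One optimal plan: pieces 7 + 4 (1 cut) → $42 − $3 = $39.

39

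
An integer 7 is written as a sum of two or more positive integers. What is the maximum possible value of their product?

Fill prod[k] for k=2..7: at each k try every first piece i and multiply by the better of (k−i) uncut or prod[k−i].
prod[2] = 1·max(1,0) = 1·1 = 1
prod[3] = 1·max(2,1) = 1·2 = 2
prod[4] = 2·max(2,1) = 2·2 = 4
prod[5] = 2·max(3,2) = 2·3 = 6
prod[6] = 3·max(3,2) = 3·3 = 9
prod[7] = 2·max(5,6) = 2·6 = 12
One optimal split: 3 + 2 + 2; product 3·2·2 = 12.

12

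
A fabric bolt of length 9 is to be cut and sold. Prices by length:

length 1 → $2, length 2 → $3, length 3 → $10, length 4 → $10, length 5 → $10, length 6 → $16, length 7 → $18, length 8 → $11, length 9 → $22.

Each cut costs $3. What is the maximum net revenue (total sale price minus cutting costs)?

24

Let v[k] be the best obtainable value from length k. For each k, try every first piece i and keep the best of price[i] + v[k−i] minus the 3 cut fee when i<k.
v[1] = 2
v[2] = max(2+2-3, 3+0) = 3
v[3] = max(2+3-3, 3+2-3, 10+0) = 10
v[4] = max(2+10-3, 3+3-3, 10+2-3, 10+0) = 10
v[5] = max(2+10-3, 3+10-3, 10+3-3, 10+2-3, 10+0) = 10
v[6] = max(2+10-3, 3+10-3, 10+10-3, 10+3-3, 10+2-3, 16+0) = 17
v[7] = max(2+17-3, 3+10-3, 10+10-3, …, 16+2-3, 18+0) = 18
v[8] = max(2+18-3, 3+17-3, 10+10-3, …, 18+2-3, 11+0) = 17
v[9] = max(2+17-3, 3+18-3, 10+17-3, …, 11+2-3, 22+0) = 24
One optimal plan: pieces 3 + 3 + 3 (2 cuts) → $30 − $6 = $24.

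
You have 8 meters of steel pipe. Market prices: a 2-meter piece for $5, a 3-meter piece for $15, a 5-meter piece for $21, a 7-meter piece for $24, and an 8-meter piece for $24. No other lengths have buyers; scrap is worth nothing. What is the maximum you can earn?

36

Consider every possible first cut. best[k] is the best of p[i]+best[k−i] over all sellable i≤k.
best[1] = 0
best[2] = 5
best[3] = 15
best[4] = 15
best[5] = 21
best[6] = 30  (first piece 3, then best[3]=15)
best[7] = 30
best[8] = 36  (first piece 3, then best[5]=21)
One optimal cutting: 5 + 3 → $36.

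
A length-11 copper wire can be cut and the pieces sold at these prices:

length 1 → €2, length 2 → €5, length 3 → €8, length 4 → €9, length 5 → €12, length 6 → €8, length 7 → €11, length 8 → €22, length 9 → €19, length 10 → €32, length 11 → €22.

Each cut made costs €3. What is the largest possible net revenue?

Consider every possible first cut. v[k] is the best of p[i]+v[k−i] over all sellable i≤k, charging 3 whenever i<k.
v[1] = 2
v[2] = max(2+2-3, 5+0) = 5
v[3] = max(2+5-3, 5+2-3, 8+0) = 8
v[4] = max(2+8-3, 5+5-3, 8+2-3, 9+0) = 9
v[5] = max(2+9-3, 5+8-3, 8+5-3, 9+2-3, 12+0) = 12
v[6] = max(2+12-3, 5+9-3, 8+8-3, 9+5-3, 12+2-3, 8+0) = 13
v[7] = max(2+13-3, 5+12-3, 8+9-3, …, 8+2-3, 11+0) = 14
v[8] = max(2+14-3, 5+13-3, 8+12-3, …, 11+2-3, 22+0) = 22
v[9] = max(2+22-3, 5+14-3, 8+13-3, …, 22+2-3, 19+0) = 21
v[10] = max(2+21-3, 5+22-3, 8+14-3, …, 19+2-3, 32+0) = 32
v[11] = max(2+32-3, 5+21-3, 8+22-3, …, 32+2-3, 22+0) = 31
One optimal plan: pieces 10 + 1 (1 cut) → €34 − €3 = €31.

31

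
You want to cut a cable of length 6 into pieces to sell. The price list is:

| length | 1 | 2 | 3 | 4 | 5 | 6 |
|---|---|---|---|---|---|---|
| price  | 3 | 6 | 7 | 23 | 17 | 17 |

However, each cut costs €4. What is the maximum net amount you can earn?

Consider every possible first cut. v[k] is the best of p[i]+v[k−i] over all sellable i≤k, charging 4 whenever i<k.
v[1] = 3
v[2] = max(3+3-4, 6+0) = 6
v[3] = max(3+6-4, 6+3-4, 7+0) = 7
v[4] = max(3+7-4, 6+6-4, 7+3-4, 23+0) = 23
v[5] = max(3+23-4, 6+7-4, 7+6-4, 23+3-4, 17+0) = 22
v[6] = max(3+22-4, 6+23-4, 7+7-4, 23+6-4, 17+3-4, 17+0) = 25
One optimal plan: pieces 4 + 2 (1 cut) → €29 − €4 = €25.

25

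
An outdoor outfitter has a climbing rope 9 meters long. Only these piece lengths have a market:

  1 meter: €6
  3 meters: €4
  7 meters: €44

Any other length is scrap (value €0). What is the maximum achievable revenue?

56

Let f[k] be the best obtainable value from length k. For each k, try every first piece i and keep the best of price[i] + f[k−i].
f[1] = 6
f[2] = 12  (first piece 1, then f[1]=6)
f[3] = 18  (first piece 1, then f[2]=12)
f[4] = 24  (first piece 1, then f[3]=18)
f[5] = 30  (first piece 1, then f[4]=24)
f[6] = 36  (first piece 1, then f[5]=30)
f[7] = 44
f[8] = 50  (first piece 1, then f[7]=44)
f[9] = 56  (first piece 1, then f[8]=50)
One optimal cutting: 7 + 1 + 1 → €56.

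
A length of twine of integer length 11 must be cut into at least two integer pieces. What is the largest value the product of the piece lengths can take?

Let m[k] be the best product for length k (with at least one cut). For each first piece i, the rest contributes max(k−i, m[k−i]).
m[2] = 1*max(1,0) = 1*1 = 1
m[3] = 1*max(2,1) = 1*2 = 2
m[4] = 2*max(2,1) = 2*2 = 4
m[5] = 2*max(3,2) = 2*3 = 6
m[6] = 3*max(3,2) = 3*3 = 9
m[7] = 2*max(5,6) = 2*6 = 12
m[8] = 2*max(6,9) = 2*9 = 18
m[9] = 3*max(6,9) = 3*9 = 27
m[10] = 2*max(8,18) = 2*18 = 36
m[11] = 2*max(9,27) = 2*27 = 54
One optimal split: 3 + 3 + 3 + 2; product 3*3*3*2 = 54.

54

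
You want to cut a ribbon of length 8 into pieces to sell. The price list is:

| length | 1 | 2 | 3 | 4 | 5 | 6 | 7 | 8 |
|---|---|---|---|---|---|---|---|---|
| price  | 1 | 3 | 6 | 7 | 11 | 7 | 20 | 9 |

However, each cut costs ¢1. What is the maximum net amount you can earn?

20

Consider every possible first cut. v[k] is the best of p[i]+v[k−i] over all sellable i≤k, charging 1 whenever i<k.
v[1] = 1
v[2] = 3
v[3] = 6
v[4] = 7
v[5] = 11
v[6] = 11  (first piece 1, then v[5]=11)
v[7] = 20
v[8] = 20  (first piece 1, then v[7]=20)
One optimal plan: pieces 7 + 1 (1 cut) → ¢21 − ¢1 = ¢20.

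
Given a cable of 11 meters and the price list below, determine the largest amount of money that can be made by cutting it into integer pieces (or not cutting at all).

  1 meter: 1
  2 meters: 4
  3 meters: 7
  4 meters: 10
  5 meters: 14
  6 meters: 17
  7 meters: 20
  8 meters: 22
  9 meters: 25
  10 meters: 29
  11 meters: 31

Consider every possible first cut. r[k] is the best of p[i]+r[k−i] over all sellable i≤k.
r[1] = 1
r[2] = 4
r[3] = 7
r[4] = 10
r[5] = 14
r[6] = 17
r[7] = 20
r[8] = 22
r[9] = 25
r[10] = 29
r[11] = 31  (first piece 5, then r[6]=17)
One optimal cutting: 6 + 5 → 17 + 14 = 31.

31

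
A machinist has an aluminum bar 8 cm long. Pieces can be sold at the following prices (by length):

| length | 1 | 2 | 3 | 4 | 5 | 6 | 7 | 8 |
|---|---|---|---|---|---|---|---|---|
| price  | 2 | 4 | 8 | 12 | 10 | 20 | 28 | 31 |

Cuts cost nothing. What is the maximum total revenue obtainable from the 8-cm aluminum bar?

Let r[k] be the best obtainable value from length k. For each k, try every first piece i and keep the best of price[i] + r[k−i].
r[1] = 2
r[2] = max(2+2, 4+0) = 4
r[3] = max(2+4, 4+2, 8+0) = 8
r[4] = max(2+8, 4+4, 8+2, 12+0) = 12
r[5] = max(2+12, 4+8, 8+4, 12+2, 10+0) = 14
r[6] = max(2+14, 4+12, 8+8, 12+4, 10+2, 20+0) = 20
r[7] = max(2+20, 4+14, 8+12, …, 20+2, 28+0) = 28
r[8] = max(2+28, 4+20, 8+14, …, 28+2, 31+0) = 31
Best is to sell the whole 8-cm piece uncut for $31.

31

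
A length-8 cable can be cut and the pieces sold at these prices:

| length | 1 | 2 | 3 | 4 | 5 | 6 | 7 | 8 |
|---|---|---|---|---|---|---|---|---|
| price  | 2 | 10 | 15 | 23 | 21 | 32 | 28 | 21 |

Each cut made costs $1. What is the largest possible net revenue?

45

Consider every possible first cut. r[k] is the best of p[i]+r[k−i] over all sellable i≤k, charging 1 whenever i<k.
r[1] = 2
r[2] = max(2+2-1, 10+0) = 10
r[3] = max(2+10-1, 10+2-1, 15+0) = 15
r[4] = max(2+15-1, 10+10-1, 15+2-1, 23+0) = 23
r[5] = max(2+23-1, 10+15-1, 15+10-1, 23+2-1, 21+0) = 24
r[6] = max(2+24-1, 10+23-1, 15+15-1, 23+10-1, 21+2-1, 32+0) = 32
r[7] = max(2+32-1, 10+24-1, 15+23-1, …, 32+2-1, 28+0) = 37
r[8] = max(2+37-1, 10+32-1, 15+24-1, …, 28+2-1, 21+0) = 45
One optimal plan: pieces 4 + 4 (1 cut) → $46 − $1 = $45.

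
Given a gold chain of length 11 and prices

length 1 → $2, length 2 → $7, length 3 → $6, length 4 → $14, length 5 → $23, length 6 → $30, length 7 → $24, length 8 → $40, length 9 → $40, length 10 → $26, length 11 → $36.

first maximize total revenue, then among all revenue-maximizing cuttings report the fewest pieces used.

2

Consider every possible first cut. r[k] is the best of p[i]+r[k−i] over all sellable i≤k.
r[1] = 2
r[2] = max(2+2, 7+0) = 7
r[3] = max(2+7, 7+2, 6+0) = 9
r[4] = max(2+9, 7+7, 6+2, 14+0) = 14
r[5] = max(2+14, 7+9, 6+7, 14+2, 23+0) = 23
r[6] = max(2+23, 7+14, 6+9, 14+7, 23+2, 30+0) = 30
r[7] = max(2+30, 7+23, 6+14, …, 30+2, 24+0) = 32
r[8] = max(2+32, 7+30, 6+23, …, 24+2, 40+0) = 40
r[9] = max(2+40, 7+32, 6+30, …, 40+2, 40+0) = 42
r[10] = max(2+42, 7+40, 6+32, …, 40+2, 26+0) = 47
r[11] = max(2+47, 7+42, 6+40, …, 26+2, 36+0) = 53
Maximum revenue is $53.
Now minimize piece count subject to staying optimal: for each k, pieces[k] = 1 + min over i with p[i]+r[k−i]=r[k] of pieces[k−i].
pieces[8] = 1
pieces[9] = 2
pieces[10] = 2
pieces[11] = 2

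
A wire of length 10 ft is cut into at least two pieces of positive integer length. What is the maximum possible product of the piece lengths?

Fill prod[k] for k=2..10: at each k try every first piece i and multiply by the better of (k−i) uncut or prod[k−i].
prod[2] = 1×max(1,0) = 1×1 = 1
prod[3] = 1×max(2,1) = 1×2 = 2
prod[4] = 2×max(2,1) = 2×2 = 4
prod[5] = 2×max(3,2) = 2×3 = 6
prod[6] = 3×max(3,2) = 3×3 = 9
prod[7] = 2×max(5,6) = 2×6 = 12
prod[8] = 2×max(6,9) = 2×9 = 18
prod[9] = 3×max(6,9) = 3×9 = 27
prod[10] = 2×max(8,18) = 2×18 = 36
One optimal split: 3 + 3 + 2 + 2; product 3×3×2×2 = 36.

36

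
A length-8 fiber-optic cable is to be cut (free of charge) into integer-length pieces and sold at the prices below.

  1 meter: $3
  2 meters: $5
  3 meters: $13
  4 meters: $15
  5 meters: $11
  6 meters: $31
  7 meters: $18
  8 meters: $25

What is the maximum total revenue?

Build best[k] bottom-up: best[k] = max over allowed piece i of (p[i] + best[k−i]).
best[1] = 3
best[2] = 6  (first piece 1, then best[1]=3)
best[3] = 13
best[4] = 16  (first piece 1, then best[3]=13)
best[5] = 19  (first piece 1, then best[4]=16)
best[6] = 31
best[7] = 34  (first piece 1, then best[6]=31)
best[8] = 37  (first piece 1, then best[7]=34)
One optimal cutting: 6 + 1 + 1 → $31 + $3 + $3 = $37.

37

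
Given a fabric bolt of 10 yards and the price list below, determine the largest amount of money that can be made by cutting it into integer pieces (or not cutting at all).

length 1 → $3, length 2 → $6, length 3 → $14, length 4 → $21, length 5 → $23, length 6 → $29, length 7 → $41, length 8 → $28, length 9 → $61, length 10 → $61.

64

Build best[k] bottom-up: best[k] = max over allowed piece i of (p[i] + best[k−i]).
best[1] = 3
best[2] = max(3+3, 6+0) = 6
best[3] = max(3+6, 6+3, 14+0) = 14
best[4] = max(3+14, 6+6, 14+3, 21+0) = 21
best[5] = max(3+21, 6+14, 14+6, 21+3, 23+0) = 24
best[6] = max(3+24, 6+21, 14+14, 21+6, 23+3, 29+0) = 29
best[7] = max(3+29, 6+24, 14+21, …, 29+3, 41+0) = 41
best[8] = max(3+41, 6+29, 14+24, …, 41+3, 28+0) = 44
best[9] = max(3+44, 6+41, 14+29, …, 28+3, 61+0) = 61
best[10] = max(3+61, 6+44, 14+41, …, 61+3, 61+0) = 64
One optimal cutting: 9 + 1 → $61 + $3 = $64.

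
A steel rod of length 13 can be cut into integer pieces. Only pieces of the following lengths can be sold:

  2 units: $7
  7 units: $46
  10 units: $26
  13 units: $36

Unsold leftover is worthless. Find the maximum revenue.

67

Build f[k] bottom-up: f[k] = max over allowed piece i of (p[i] + f[k−i]).
f[1] = 0
f[2] = 7
f[3] = 7
f[4] = 14  (first piece 2, then f[2]=7)
f[5] = 14
f[6] = 21  (first piece 2, then f[4]=14)
f[7] = 46
f[8] = 46
f[9] = 53  (first piece 2, then f[7]=46)
f[10] = 53
f[11] = 60  (first piece 2, then f[9]=53)
f[12] = 60
f[13] = 67  (first piece 2, then f[11]=60)
One optimal cutting: 7 + 2 + 2 + 2 → $67.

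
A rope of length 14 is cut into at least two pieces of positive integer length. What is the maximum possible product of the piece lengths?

162

Fill g[k] for k=2..14: at each k try every first piece i and multiply by the better of (k−i) uncut or g[k−i].
g[2] = 1×max(1,0) = 1×1 = 1
g[3] = 1×max(2,1) = 1×2 = 2
g[4] = 2×max(2,1) = 2×2 = 4
g[5] = 2×max(3,2) = 2×3 = 6
g[6] = 3×max(3,2) = 3×3 = 9
g[7] = 2×max(5,6) = 2×6 = 12
g[8] = 2×max(6,9) = 2×9 = 18
g[9] = 3×max(6,9) = 3×9 = 27
g[10] = 2×max(8,18) = 2×18 = 36
g[11] = 2×max(9,27) = 2×27 = 54
g[12] = 3×max(9,27) = 3×27 = 81
g[13] = 2×max(11,54) = 2×54 = 108
g[14] = 2×max(12,81) = 2×81 = 162
One optimal split: 3 + 3 + 3 + 3 + 2; product 3×3×3×3×2 = 162.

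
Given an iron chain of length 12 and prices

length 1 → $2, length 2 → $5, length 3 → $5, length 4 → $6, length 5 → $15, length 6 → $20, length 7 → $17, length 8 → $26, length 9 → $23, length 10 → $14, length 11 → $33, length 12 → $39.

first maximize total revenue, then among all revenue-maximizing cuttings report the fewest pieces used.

2

Let r[k] be the best obtainable value from length k. For each k, try every first piece i and keep the best of price[i] + r[k−i].
r[1] = 2
r[2] = 5
r[3] = 7  (first piece 1, then r[2]=5)
r[4] = 10  (first piece 2, then r[2]=5)
r[5] = 15
r[6] = 20
r[7] = 22  (first piece 1, then r[6]=20)
r[8] = 26
r[9] = 28  (first piece 1, then r[8]=26)
r[10] = 31  (first piece 2, then r[8]=26)
r[11] = 35  (first piece 5, then r[6]=20)
r[12] = 40  (first piece 6, then r[6]=20)
Maximum revenue is $40.
Now minimize piece count subject to staying optimal: for each k, pieces[k] = 1 + min over i with p[i]+r[k−i]=r[k] of pieces[k−i].
pieces[9] = 2
pieces[10] = 2
pieces[11] = 2
pieces[12] = 2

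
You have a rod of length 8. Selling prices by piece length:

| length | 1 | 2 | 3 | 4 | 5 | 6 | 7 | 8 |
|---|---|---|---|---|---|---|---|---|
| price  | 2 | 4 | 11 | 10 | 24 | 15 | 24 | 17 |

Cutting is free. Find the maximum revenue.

35

Let v[k] be the best obtainable value from length k. For each k, try every first piece i and keep the best of price[i] + v[k−i].
v[1] = 2
v[2] = 4  (first piece 1, then v[1]=2)
v[3] = 11
v[4] = 13  (first piece 1, then v[3]=11)
v[5] = 24
v[6] = 26  (first piece 1, then v[5]=24)
v[7] = 28  (first piece 1, then v[6]=26)
v[8] = 35  (first piece 3, then v[5]=24)
One optimal cutting: 5 + 3 → 24 + 11 = 35.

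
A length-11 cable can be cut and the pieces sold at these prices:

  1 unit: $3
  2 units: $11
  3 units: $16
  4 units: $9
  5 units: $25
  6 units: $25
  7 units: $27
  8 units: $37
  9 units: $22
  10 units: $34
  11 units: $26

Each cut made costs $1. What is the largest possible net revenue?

56

Consider every possible first cut. r[k] is the best of p[i]+r[k−i] over all sellable i≤k, charging 1 whenever i<k.
r[1] = 3
r[2] = max(3+3-1, 11+0) = 11
r[3] = max(3+11-1, 11+3-1, 16+0) = 16
r[4] = max(3+16-1, 11+11-1, 16+3-1, 9+0) = 21
r[5] = max(3+21-1, 11+16-1, 16+11-1, 9+3-1, 25+0) = 26
r[6] = max(3+26-1, 11+21-1, 16+16-1, 9+11-1, 25+3-1, 25+0) = 31
r[7] = max(3+31-1, 11+26-1, 16+21-1, …, 25+3-1, 27+0) = 36
r[8] = max(3+36-1, 11+31-1, 16+26-1, …, 27+3-1, 37+0) = 41
r[9] = max(3+41-1, 11+36-1, 16+31-1, …, 37+3-1, 22+0) = 46
r[10] = max(3+46-1, 11+41-1, 16+36-1, …, 22+3-1, 34+0) = 51
r[11] = max(3+51-1, 11+46-1, 16+41-1, …, 34+3-1, 26+0) = 56
One optimal plan: pieces 3 + 2 + 2 + 2 + 2 (4 cuts) → $60 − $4 = $56.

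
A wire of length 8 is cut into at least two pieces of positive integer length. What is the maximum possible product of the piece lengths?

Fill prod[k] for k=2..8: at each k try every first piece i and multiply by the better of (k−i) uncut or prod[k−i].
prod[2] = 1·max(1,0) = 1·1 = 1
prod[3] = max(1·2, 2·1) = 2
prod[4] = max(1·3, 2·2, 3·1) = 4
prod[5] = max(1·4, 2·3, 3·2, 4·1) = 6
prod[6] = max(1·6, 2·4, 3·3, 4·2, 5·1) = 9
prod[7] = max(1·9, 2·6, 3·4, 4·3, 5·2, 6·1) = 12
prod[8] = max(1·12, 2·9, 3·6, …, 6·2, 7·1) = 18
One optimal split: 3 + 3 + 2; product 3·3·2 = 18.

18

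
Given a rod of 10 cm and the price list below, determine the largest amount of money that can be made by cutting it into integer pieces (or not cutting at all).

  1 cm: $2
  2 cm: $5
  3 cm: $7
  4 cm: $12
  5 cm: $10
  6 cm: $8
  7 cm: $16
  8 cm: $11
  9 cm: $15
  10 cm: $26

29

Build best[k] bottom-up: best[k] = max over allowed piece i of (p[i] + best[k−i]).
best[1] = 2
best[2] = 5
best[3] = 7  (first piece 1, then best[2]=5)
best[4] = 12
best[5] = 14  (first piece 1, then best[4]=12)
best[6] = 17  (first piece 2, then best[4]=12)
best[7] = 19  (first piece 1, then best[6]=17)
best[8] = 24  (first piece 4, then best[4]=12)
best[9] = 26  (first piece 1, then best[8]=24)
best[10] = 29  (first piece 2, then best[8]=24)
One optimal cutting: 4 + 4 + 2 → $12 + $12 + $5 = $29.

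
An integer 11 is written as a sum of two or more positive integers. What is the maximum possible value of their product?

54

Define g[k] = max over 1≤i<k of i · max(k−i, g[k−i]); the inner max lets the remainder stay uncut if that's better.
g[2] = 1·max(1,0) = 1·1 = 1
g[3] = 1·max(2,1) = 1·2 = 2
g[4] = 2·max(2,1) = 2·2 = 4
g[5] = 2·max(3,2) = 2·3 = 6
g[6] = 3·max(3,2) = 3·3 = 9
g[7] = 2·max(5,6) = 2·6 = 12
g[8] = 2·max(6,9) = 2·9 = 18
g[9] = 3·max(6,9) = 3·9 = 27
g[10] = 2·max(8,18) = 2·18 = 36
g[11] = 2·max(9,27) = 2·27 = 54
One optimal split: 3 + 3 + 3 + 2; product 3·3·3·2 = 54.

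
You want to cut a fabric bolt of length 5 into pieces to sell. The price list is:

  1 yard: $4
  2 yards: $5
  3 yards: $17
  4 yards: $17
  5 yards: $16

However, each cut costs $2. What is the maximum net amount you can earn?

21

Build r[k] bottom-up: r[k] = max over allowed piece i of (p[i] + r[k−i]) − 2 per cut.
r[1] = 4
r[2] = max(4+4-2, 5+0) = 6
r[3] = max(4+6-2, 5+4-2, 17+0) = 17
r[4] = max(4+17-2, 5+6-2, 17+4-2, 17+0) = 19
r[5] = max(4+19-2, 5+17-2, 17+6-2, 17+4-2, 16+0) = 21
One optimal plan: pieces 3 + 1 + 1 (2 cuts) → $25 − $4 = $21.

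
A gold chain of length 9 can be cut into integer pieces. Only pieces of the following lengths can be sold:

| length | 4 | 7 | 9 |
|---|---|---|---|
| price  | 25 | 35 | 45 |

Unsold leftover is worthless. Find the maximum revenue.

Consider every possible first cut. f[k] is the best of p[i]+f[k−i] over all sellable i≤k.
f[1] = 0
f[2] = 0
f[3] = 0
f[4] = 25
f[5] = 25
f[6] = 25
f[7] = max(25+0, 35+0) = 35
f[8] = max(25+25, 35+0) = 50
f[9] = max(25+25, 35+0, 45+0) = 50
One optimal cutting: pieces 4 + 4 with 1 inch of scrap → $50.

50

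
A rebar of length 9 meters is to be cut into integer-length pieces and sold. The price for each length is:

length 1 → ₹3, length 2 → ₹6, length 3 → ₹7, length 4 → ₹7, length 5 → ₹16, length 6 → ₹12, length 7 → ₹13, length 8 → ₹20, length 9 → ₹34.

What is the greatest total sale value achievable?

34

Build v[k] bottom-up: v[k] = max over allowed piece i of (p[i] + v[k−i]).
v[1] = 3
v[2] = 6  (first piece 1, then v[1]=3)
v[3] = 9  (first piece 1, then v[2]=6)
v[4] = 12  (first piece 1, then v[3]=9)
v[5] = 16
v[6] = 19  (first piece 1, then v[5]=16)
v[7] = 22  (first piece 1, then v[6]=19)
v[8] = 25  (first piece 1, then v[7]=22)
v[9] = 34
Best is to sell the whole 9-meter piece uncut for ₹34.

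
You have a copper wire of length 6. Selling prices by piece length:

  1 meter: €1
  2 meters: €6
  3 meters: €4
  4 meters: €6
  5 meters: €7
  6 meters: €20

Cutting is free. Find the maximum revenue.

20

Let best[k] be the best obtainable value from length k. For each k, try every first piece i and keep the best of price[i] + best[k−i].
best[1] = 1
best[2] = 6
best[3] = 7  (first piece 1, then best[2]=6)
best[4] = 12  (first piece 2, then best[2]=6)
best[5] = 13  (first piece 1, then best[4]=12)
best[6] = 20
Best is to sell the whole 6-meter piece uncut for €20.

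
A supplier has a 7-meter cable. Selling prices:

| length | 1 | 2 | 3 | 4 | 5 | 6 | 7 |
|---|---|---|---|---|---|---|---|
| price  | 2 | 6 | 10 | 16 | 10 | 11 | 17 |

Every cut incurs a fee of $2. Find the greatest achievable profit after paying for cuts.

24

Build v[k] bottom-up: v[k] = max over allowed piece i of (p[i] + v[k−i]) − 2 per cut.
v[1] = 2
v[2] = 6
v[3] = 10
v[4] = 16
v[5] = 16  (first piece 1, then v[4]=16)
v[6] = 20  (first piece 2, then v[4]=16)
v[7] = 24  (first piece 3, then v[4]=16)
One optimal plan: pieces 4 + 3 (1 cut) → $26 − $2 = $24.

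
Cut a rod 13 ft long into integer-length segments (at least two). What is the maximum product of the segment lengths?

Fill prod[k] for k=2..13: at each k try every first piece i and multiply by the better of (k−i) uncut or prod[k−i].
prod[2] = 1*max(1,0) = 1*1 = 1
prod[3] = 1*max(2,1) = 1*2 = 2
prod[4] = 2*max(2,1) = 2*2 = 4
prod[5] = 2*max(3,2) = 2*3 = 6
prod[6] = 3*max(3,2) = 3*3 = 9
prod[7] = 2*max(5,6) = 2*6 = 12
prod[8] = 2*max(6,9) = 2*9 = 18
prod[9] = 3*max(6,9) = 3*9 = 27
prod[10] = 2*max(8,18) = 2*18 = 36
prod[11] = 2*max(9,27) = 2*27 = 54
prod[12] = 3*max(9,27) = 3*27 = 81
prod[13] = 2*max(11,54) = 2*54 = 108
One optimal split: 3 + 3 + 3 + 2 + 2; product 3*3*3*2*2 = 108.

108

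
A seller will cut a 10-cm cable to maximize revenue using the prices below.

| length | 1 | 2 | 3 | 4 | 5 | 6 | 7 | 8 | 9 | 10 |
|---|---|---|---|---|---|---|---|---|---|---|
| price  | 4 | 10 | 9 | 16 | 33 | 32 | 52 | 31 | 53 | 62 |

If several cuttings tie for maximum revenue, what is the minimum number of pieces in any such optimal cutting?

2

Consider every possible first cut. r[k] is the best of p[i]+r[k−i] over all sellable i≤k.
r[1] = 4
r[2] = max(4+4, 10+0) = 10
r[3] = max(4+10, 10+4, 9+0) = 14
r[4] = max(4+14, 10+10, 9+4, 16+0) = 20
r[5] = max(4+20, 10+14, 9+10, 16+4, 33+0) = 33
r[6] = max(4+33, 10+20, 9+14, 16+10, 33+4, 32+0) = 37
r[7] = max(4+37, 10+33, 9+20, …, 32+4, 52+0) = 52
r[8] = max(4+52, 10+37, 9+33, …, 52+4, 31+0) = 56
r[9] = max(4+56, 10+52, 9+37, …, 31+4, 53+0) = 62
r[10] = max(4+62, 10+56, 9+52, …, 53+4, 62+0) = 66
Maximum revenue is 66.
Now minimize piece count subject to staying optimal: for each k, pieces[k] = 1 + min over i with p[i]+r[k−i]=r[k] of pieces[k−i].
pieces[7] = 1
pieces[8] = 2
pieces[9] = 2
pieces[10] = 2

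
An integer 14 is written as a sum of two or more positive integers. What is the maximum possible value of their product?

Fill m[k] for k=2..14: at each k try every first piece i and multiply by the better of (k−i) uncut or m[k−i].
Small cases: m[2]=1, m[3]=2, m[4]=4, m[5]=6, m[6]=9, m[7]=12, m[8]=18, m[9]=27.
m[10] = 2*max(8,18) = 2*18 = 36
m[11] = 2*max(9,27) = 2*27 = 54
m[12] = 3*max(9,27) = 3*27 = 81
m[13] = 2*max(11,54) = 2*54 = 108
m[14] = 2*max(12,81) = 2*81 = 162
One optimal split: 3 + 3 + 3 + 3 + 2; product 3*3*3*3*2 = 162.

162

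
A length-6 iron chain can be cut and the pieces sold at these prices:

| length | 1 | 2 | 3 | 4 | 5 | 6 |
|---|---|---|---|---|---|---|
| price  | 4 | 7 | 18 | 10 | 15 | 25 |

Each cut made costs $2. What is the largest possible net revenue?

Build net[k] bottom-up: net[k] = max over allowed piece i of (p[i] + net[k−i]) − 2 per cut.
net[1] = 4
net[2] = max(4+4-2, 7+0) = 7
net[3] = max(4+7-2, 7+4-2, 18+0) = 18
net[4] = max(4+18-2, 7+7-2, 18+4-2, 10+0) = 20
net[5] = max(4+20-2, 7+18-2, 18+7-2, 10+4-2, 15+0) = 23
net[6] = max(4+23-2, 7+20-2, 18+18-2, 10+7-2, 15+4-2, 25+0) = 34
One optimal plan: pieces 3 + 3 (1 cut) → $36 − $2 = $34.

34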